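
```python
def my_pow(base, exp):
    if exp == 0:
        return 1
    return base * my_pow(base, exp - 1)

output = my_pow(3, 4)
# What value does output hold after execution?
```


my_pow(3, 4)
= 3 * my_pow(3, 3)
= 3 * 3 * my_pow(3, 2)
= 3 * 3 * 3 * my_pow(3, 1)
= 3 * 3 * 3 * 3 * my_pow(3, 0)
= 3 * 3 * 3 * 3 * 1
= 81


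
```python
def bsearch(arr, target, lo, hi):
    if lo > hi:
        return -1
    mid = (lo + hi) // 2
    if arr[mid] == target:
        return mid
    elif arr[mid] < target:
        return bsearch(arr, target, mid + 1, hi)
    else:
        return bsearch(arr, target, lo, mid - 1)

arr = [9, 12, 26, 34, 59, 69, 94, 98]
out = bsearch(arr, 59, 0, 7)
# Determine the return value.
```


bsearch(arr, 59, 0, 7)
lo=0, hi=7, mid=3, arr[mid]=34
34 < 59, search right half
lo=4, hi=7, mid=5, arr[mid]=69
69 > 59, search left half
lo=4, hi=4, mid=4, arr[mid]=59
arr[4] == 59, found at index 4
= 4


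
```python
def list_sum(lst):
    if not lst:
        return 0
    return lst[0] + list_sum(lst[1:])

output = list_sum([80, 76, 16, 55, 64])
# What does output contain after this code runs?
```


list_sum([80, 76, 16, 55, 64])
= 80 + list_sum([76, 16, 55, 64])
= 80 + 76 + list_sum([16, 55, 64])
= 80 + 76 + 16 + list_sum([55, 64])
= 80 + 76 + 16 + 55 + list_sum([64])
= 80 + 76 + 16 + 55 + 64 + list_sum([])
= 80 + 76 + 16 + 55 + 64 + 0
= 291


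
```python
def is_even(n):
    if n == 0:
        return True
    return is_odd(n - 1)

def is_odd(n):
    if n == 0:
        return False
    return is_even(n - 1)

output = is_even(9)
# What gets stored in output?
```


is_even(9)
= is_odd(8)
= is_even(7)
= is_odd(6)
= is_even(5)
= is_odd(4)
= is_even(3)
= is_odd(2)
= is_even(1)
= is_odd(0)
n == 0: return False
= False


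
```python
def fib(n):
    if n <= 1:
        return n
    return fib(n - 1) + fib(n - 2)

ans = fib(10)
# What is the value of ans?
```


fib(10)
= fib(9) + fib(8)
= (fib(8) + fib(7)) + fib(8)
Computing bottom-up: fib(0)=0, fib(1)=1, fib(2)=1, fib(3)=2, fib(4)=3, fib(5)=5, fib(6)=8, fib(7)=13, fib(8)=21, fib(9)=34, fib(10)=55
= 55


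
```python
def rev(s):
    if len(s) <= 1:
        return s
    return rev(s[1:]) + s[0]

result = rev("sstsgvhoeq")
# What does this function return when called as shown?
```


rev("sstsgvhoeq")
= rev("stsgvhoeq") + "s"
= rev("tsgvhoeq") + "s" + "s"
= rev("sgvhoeq") + "t" + "s" + "s"
= rev("gvhoeq") + "s" + "t" + "s" + "s"
= rev("vhoeq") + "g" + "s" + "t" + "s" + "s"
= rev("hoeq") + "v" + "g" + "s" + "t" + "s" + "s"
= rev("oeq") + "h" + "v" + "g" + "s" + "t" + "s" + "s"
= rev("eq") + "o" + "h" + "v" + "g" + "s" + "t" + "s" + "s"
= rev("q") + "e" + "o" + "h" + "v" + "g" + "s" + "t" + "s" + "s"
= "q" + "e" + "o" + "h" + "v" + "g" + "s" + "t" + "s" + "s"
= "qeohvgstss"


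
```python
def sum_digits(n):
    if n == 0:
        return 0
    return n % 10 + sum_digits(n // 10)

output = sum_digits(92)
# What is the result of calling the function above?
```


sum_digits(92)
= 2 + sum_digits(9)
= 2 + 9 + sum_digits(0)
= 2 + 9 + 0
= 11


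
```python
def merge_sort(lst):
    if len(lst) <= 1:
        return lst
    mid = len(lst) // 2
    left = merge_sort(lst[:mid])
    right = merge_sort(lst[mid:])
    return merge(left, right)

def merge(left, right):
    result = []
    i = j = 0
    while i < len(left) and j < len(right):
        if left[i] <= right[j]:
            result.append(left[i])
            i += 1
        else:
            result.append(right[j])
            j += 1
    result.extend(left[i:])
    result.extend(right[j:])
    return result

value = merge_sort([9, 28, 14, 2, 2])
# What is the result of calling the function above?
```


merge_sort([9, 28, 14, 2, 2])
Split into [9, 28] and [14, 2, 2]
Left sorted: [9, 28]
Right sorted: [2, 2, 14]
Merge [9, 28] and [2, 2, 14]
= [2, 2, 9, 14, 28]


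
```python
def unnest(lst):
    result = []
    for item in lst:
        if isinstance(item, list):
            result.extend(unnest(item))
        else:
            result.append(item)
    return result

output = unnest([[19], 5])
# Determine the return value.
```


unnest([[19], 5])
Processing each element:
  [19] is a list -> unnest recursively -> [19]
  5 is not a list -> append 5
= [19, 5]


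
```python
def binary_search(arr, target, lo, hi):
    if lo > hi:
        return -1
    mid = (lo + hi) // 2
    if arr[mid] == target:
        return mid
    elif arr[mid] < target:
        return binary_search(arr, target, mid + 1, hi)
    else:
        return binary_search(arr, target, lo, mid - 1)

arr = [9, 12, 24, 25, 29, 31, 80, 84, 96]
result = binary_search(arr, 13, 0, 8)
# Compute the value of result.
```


binary_search(arr, 13, 0, 8)
lo=0, hi=8, mid=4, arr[mid]=29
29 > 13, search left half
lo=0, hi=3, mid=1, arr[mid]=12
12 < 13, search right half
lo=2, hi=3, mid=2, arr[mid]=24
24 > 13, search left half
lo > hi, target not found, return -1
= -1


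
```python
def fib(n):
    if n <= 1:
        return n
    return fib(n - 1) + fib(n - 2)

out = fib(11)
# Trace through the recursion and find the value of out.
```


fib(11)
= fib(10) + fib(9)
= (fib(9) + fib(8)) + fib(9)
Computing bottom-up: fib(0)=0, fib(1)=1, fib(2)=1, fib(3)=2, fib(4)=3, fib(5)=5, fib(6)=8, fib(7)=13, fib(8)=21, fib(9)=34, fib(10)=55, fib(11)=89
= 89


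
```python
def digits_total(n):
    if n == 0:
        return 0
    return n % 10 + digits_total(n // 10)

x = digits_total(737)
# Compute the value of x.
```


digits_total(737)
= 7 + digits_total(73)
= 7 + 3 + digits_total(7)
= 7 + 3 + 7 + digits_total(0)
= 7 + 3 + 7 + 0
= 17


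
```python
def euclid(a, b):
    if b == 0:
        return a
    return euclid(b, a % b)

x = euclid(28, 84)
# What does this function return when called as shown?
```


euclid(28, 84)
= euclid(84, 28 % 84) = euclid(84, 28)
= euclid(28, 84 % 28) = euclid(28, 0)
b == 0, return a = 28


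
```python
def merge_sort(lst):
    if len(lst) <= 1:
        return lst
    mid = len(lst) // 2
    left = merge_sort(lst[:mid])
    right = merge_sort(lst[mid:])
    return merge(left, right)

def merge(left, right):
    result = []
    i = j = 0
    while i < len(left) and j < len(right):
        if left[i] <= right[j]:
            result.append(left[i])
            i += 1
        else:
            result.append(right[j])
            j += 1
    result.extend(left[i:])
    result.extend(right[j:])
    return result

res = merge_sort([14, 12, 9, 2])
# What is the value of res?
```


merge_sort([14, 12, 9, 2])
Split into [14, 12] and [9, 2]
Left sorted: [12, 14]
Right sorted: [2, 9]
Merge [12, 14] and [2, 9]
= [2, 9, 12, 14]


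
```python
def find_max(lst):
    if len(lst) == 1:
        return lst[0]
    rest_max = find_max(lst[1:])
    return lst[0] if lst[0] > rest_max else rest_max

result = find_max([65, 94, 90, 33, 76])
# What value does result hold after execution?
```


find_max([65, 94, 90, 33, 76])
= compare 65 with find_max([94, 90, 33, 76])
= compare 94 with find_max([90, 33, 76])
= compare 90 with find_max([33, 76])
= compare 33 with find_max([76])
Base: find_max([76]) = 76
compare 33 with 76: max = 76
compare 90 with 76: max = 90
compare 94 with 90: max = 94
compare 65 with 94: max = 94
= 94


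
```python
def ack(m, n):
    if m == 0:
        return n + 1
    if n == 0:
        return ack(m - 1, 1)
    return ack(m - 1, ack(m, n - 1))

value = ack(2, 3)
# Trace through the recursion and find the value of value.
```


ack(2, 3)
= ack(1, ack(2, 2))
First compute ack(2, 2) = 7
= ack(1, 7)
= 9


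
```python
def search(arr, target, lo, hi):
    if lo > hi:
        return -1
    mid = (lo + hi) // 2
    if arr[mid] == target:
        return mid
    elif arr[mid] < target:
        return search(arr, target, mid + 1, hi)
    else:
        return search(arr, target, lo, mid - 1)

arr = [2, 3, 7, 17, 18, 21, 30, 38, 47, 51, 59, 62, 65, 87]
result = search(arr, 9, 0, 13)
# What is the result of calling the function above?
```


search(arr, 9, 0, 13)
lo=0, hi=13, mid=6, arr[mid]=30
30 > 9, search left half
lo=0, hi=5, mid=2, arr[mid]=7
7 < 9, search right half
lo=3, hi=5, mid=4, arr[mid]=18
18 > 9, search left half
lo=3, hi=3, mid=3, arr[mid]=17
17 > 9, search left half
lo > hi, target not found, return -1
= -1


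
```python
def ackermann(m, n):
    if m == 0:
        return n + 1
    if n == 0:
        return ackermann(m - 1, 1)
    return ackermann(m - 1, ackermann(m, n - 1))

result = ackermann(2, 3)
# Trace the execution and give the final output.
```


ackermann(2, 3)
= ackermann(1, ackermann(2, 2))
First compute ackermann(2, 2) = 7
= ackermann(1, 7)
= 9


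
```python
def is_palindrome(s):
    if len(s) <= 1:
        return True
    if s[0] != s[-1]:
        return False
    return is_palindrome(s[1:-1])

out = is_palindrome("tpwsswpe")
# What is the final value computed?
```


is_palindrome("tpwsswpe")
"tpwsswpe": s[0]='t' != s[-1]='e' -> False
= False


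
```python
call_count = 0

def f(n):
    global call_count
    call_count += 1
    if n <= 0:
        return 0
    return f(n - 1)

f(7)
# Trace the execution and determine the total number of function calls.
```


f(7) calls f(6) calls ... calls f(0)
Total calls: 7 + 1 (for base case) = 8


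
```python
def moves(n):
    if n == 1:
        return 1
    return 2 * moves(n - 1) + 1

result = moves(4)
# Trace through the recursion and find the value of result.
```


moves(4)
= 2 * moves(3) + 1
= 2 * (2 * moves(2) + 1) + 1
= 2 * (2 * (2 * moves(1) + 1) + 1) + 1
Now compute bottom-up:
moves(1) = 1
moves(2) = 2 * 1 + 1 = 3
moves(3) = 2 * 3 + 1 = 7
moves(4) = 2 * 7 + 1 = 15
= 15


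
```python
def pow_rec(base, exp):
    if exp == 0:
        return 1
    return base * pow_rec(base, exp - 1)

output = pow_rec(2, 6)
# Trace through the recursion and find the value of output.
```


pow_rec(2, 6)
= 2 * pow_rec(2, 5)
= 2 * 2 * pow_rec(2, 4)
= 2 * 2 * 2 * pow_rec(2, 3)
= 2 * 2 * 2 * 2 * pow_rec(2, 2)
= 2 * 2 * 2 * 2 * 2 * pow_rec(2, 1)
= 2 * 2 * 2 * 2 * 2 * 2 * pow_rec(2, 0)
= 2 * 2 * 2 * 2 * 2 * 2 * 1
= 64


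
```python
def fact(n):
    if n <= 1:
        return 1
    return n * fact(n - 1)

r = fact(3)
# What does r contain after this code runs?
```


fact(3)
= 3 * fact(2)
= 3 * 2 * fact(1)
= 3 * 2 * 1
= 6


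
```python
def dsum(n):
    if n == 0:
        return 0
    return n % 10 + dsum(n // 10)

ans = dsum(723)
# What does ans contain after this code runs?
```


dsum(723)
= 3 + dsum(72)
= 3 + 2 + dsum(7)
= 3 + 2 + 7 + dsum(0)
= 3 + 2 + 7 + 0
= 12


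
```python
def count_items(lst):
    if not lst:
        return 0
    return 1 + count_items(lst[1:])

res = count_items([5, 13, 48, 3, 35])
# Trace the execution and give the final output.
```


count_items([5, 13, 48, 3, 35])
= 1 + count_items([13, 48, 3, 35])
= 1 + 1 + count_items([48, 3, 35])
= 1 + 1 + 1 + count_items([3, 35])
= 1 + 1 + 1 + 1 + count_items([35])
= 1 + 1 + 1 + 1 + 1 + count_items([])
= 1 + 1 + 1 + 1 + 1 + 0
= 5


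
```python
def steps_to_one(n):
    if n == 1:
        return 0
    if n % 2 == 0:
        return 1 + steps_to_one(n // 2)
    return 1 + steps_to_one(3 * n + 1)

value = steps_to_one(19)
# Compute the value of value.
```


steps_to_one(19)
19 is odd -> 3*19+1 = 58 -> steps_to_one(58)
58 is even -> steps_to_one(29)
29 is odd -> 3*29+1 = 88 -> steps_to_one(88)
88 is even -> steps_to_one(44)
44 is even -> steps_to_one(22)
22 is even -> steps_to_one(11)
11 is odd -> 3*11+1 = 34 -> steps_to_one(34)
34 is even -> steps_to_one(17)
17 is odd -> 3*17+1 = 52 -> steps_to_one(52)
52 is even -> steps_to_one(26)
26 is even -> steps_to_one(13)
13 is odd -> 3*13+1 = 40 -> steps_to_one(40)
40 is even -> steps_to_one(20)
20 is even -> steps_to_one(10)
10 is even -> steps_to_one(5)
5 is odd -> 3*5+1 = 16 -> steps_to_one(16)
16 is even -> steps_to_one(8)
8 is even -> steps_to_one(4)
4 is even -> steps_to_one(2)
2 is even -> steps_to_one(1)
Reached 1 after 20 steps
= 20


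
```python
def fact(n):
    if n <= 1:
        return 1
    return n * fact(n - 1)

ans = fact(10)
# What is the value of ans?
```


fact(10)
= 10 * fact(9)
= 10 * 9 * fact(8)
= 10 * 9 * 8 * fact(7)
= 10 * 9 * 8 * 7 * fact(6)
= 10 * 9 * 8 * 7 * 6 * fact(5)
= 10 * 9 * 8 * 7 * 6 * 5 * fact(4)
= 10 * 9 * 8 * 7 * 6 * 5 * 4 * fact(3)
= 10 * 9 * 8 * 7 * 6 * 5 * 4 * 3 * fact(2)
= 10 * 9 * 8 * 7 * 6 * 5 * 4 * 3 * 2 * fact(1)
= 10 * 9 * 8 * 7 * 6 * 5 * 4 * 3 * 2 * 1
= 3628800


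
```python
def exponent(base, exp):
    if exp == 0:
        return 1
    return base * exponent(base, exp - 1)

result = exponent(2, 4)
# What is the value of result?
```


exponent(2, 4)
= 2 * exponent(2, 3)
= 2 * 2 * exponent(2, 2)
= 2 * 2 * 2 * exponent(2, 1)
= 2 * 2 * 2 * 2 * exponent(2, 0)
= 2 * 2 * 2 * 2 * 1
= 16


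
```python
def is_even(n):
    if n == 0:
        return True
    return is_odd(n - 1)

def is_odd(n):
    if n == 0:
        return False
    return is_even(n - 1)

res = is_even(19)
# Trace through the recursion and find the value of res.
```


is_even(19)
= is_odd(18)
= is_even(17)
= is_odd(16)
= is_even(15)
= is_odd(14)
= is_even(13)
= is_odd(12)
= is_even(11)
= is_odd(10)
= is_even(9)
= is_odd(8)
= is_even(7)
= is_odd(6)
= is_even(5)
= is_odd(4)
= is_even(3)
= is_odd(2)
= is_even(1)
= is_odd(0)
n == 0: return False
= False


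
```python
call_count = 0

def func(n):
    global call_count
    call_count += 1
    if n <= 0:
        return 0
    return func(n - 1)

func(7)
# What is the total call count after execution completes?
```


func(7) calls func(6) calls ... calls func(0)
Total calls: 7 + 1 (for base case) = 8


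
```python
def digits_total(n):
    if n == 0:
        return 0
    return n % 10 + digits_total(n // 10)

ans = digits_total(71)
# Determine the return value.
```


digits_total(71)
= 1 + digits_total(7)
= 1 + 7 + digits_total(0)
= 1 + 7 + 0
= 8


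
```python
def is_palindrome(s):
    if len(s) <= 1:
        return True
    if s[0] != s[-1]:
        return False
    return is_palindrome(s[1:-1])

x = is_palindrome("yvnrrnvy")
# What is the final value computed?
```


is_palindrome("yvnrrnvy")
"yvnrrnvy": s[0]='y' == s[-1]='y' -> is_palindrome("vnrrnv")
"vnrrnv": s[0]='v' == s[-1]='v' -> is_palindrome("nrrn")
"nrrn": s[0]='n' == s[-1]='n' -> is_palindrome("rr")
"rr": s[0]='r' == s[-1]='r' -> is_palindrome("")
"": len <= 1 -> True
= True


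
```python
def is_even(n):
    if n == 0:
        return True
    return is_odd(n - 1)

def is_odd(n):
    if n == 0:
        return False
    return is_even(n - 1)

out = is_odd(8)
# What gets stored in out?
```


is_odd(8)
= is_even(7)
= is_odd(6)
= is_even(5)
= is_odd(4)
= is_even(3)
= is_odd(2)
= is_even(1)
= is_odd(0)
n == 0: return False
= False


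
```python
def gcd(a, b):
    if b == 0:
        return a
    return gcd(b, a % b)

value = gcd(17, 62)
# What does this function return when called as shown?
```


gcd(17, 62)
= gcd(62, 17 % 62) = gcd(62, 17)
= gcd(17, 62 % 17) = gcd(17, 11)
= gcd(11, 17 % 11) = gcd(11, 6)
= gcd(6, 11 % 6) = gcd(6, 5)
= gcd(5, 6 % 5) = gcd(5, 1)
= gcd(1, 5 % 1) = gcd(1, 0)
b == 0, return a = 1


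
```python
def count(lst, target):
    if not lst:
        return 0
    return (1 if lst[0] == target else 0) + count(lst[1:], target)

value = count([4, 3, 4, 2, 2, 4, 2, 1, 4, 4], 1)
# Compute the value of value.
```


count([4, 3, 4, 2, 2, 4, 2, 1, 4, 4], 1)
lst[0]=4 != 1: 0 + count([3, 4, 2, 2, 4, 2, 1, 4, 4], 1)
lst[0]=3 != 1: 0 + count([4, 2, 2, 4, 2, 1, 4, 4], 1)
lst[0]=4 != 1: 0 + count([2, 2, 4, 2, 1, 4, 4], 1)
lst[0]=2 != 1: 0 + count([2, 4, 2, 1, 4, 4], 1)
lst[0]=2 != 1: 0 + count([4, 2, 1, 4, 4], 1)
lst[0]=4 != 1: 0 + count([2, 1, 4, 4], 1)
lst[0]=2 != 1: 0 + count([1, 4, 4], 1)
lst[0]=1 == 1: 1 + count([4, 4], 1)
lst[0]=4 != 1: 0 + count([4], 1)
lst[0]=4 != 1: 0 + count([], 1)
= 1


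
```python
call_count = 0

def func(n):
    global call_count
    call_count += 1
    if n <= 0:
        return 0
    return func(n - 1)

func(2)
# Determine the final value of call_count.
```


func(2) calls func(1) calls ... calls func(0)
Total calls: 2 + 1 (for base case) = 3


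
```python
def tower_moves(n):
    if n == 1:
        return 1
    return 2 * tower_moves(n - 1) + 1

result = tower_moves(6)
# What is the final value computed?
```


tower_moves(6)
= 2 * tower_moves(5) + 1
= 2 * (2 * tower_moves(4) + 1) + 1
= 2 * (2 * (2 * tower_moves(3) + 1) + 1) + 1
= 2 * (2 * (2 * (2 * tower_moves(2) + 1) + 1) + 1) + 1
= 2 * (2 * (2 * (2 * (2 * tower_moves(1) + 1) + 1) + 1) + 1) + 1
Now compute bottom-up:
tower_moves(1) = 1
tower_moves(2) = 2 * 1 + 1 = 3
tower_moves(3) = 2 * 3 + 1 = 7
tower_moves(4) = 2 * 7 + 1 = 15
tower_moves(5) = 2 * 15 + 1 = 31
tower_moves(6) = 2 * 31 + 1 = 63
= 63


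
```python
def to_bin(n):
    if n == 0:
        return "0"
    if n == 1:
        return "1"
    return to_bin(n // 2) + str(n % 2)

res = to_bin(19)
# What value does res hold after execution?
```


to_bin(19)
= to_bin(9) + "1"
= to_bin(4) + "1" + "1"
= to_bin(2) + "0" + "1" + "1"
= to_bin(1) + "0" + "0" + "1" + "1"
= "1" + "0" + "0" + "1" + "1"
= "10011"


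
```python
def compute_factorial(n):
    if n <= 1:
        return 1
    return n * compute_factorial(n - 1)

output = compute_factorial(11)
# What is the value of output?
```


compute_factorial(11)
= 11 * compute_factorial(10)
= 11 * 10 * compute_factorial(9)
= 11 * 10 * 9 * compute_factorial(8)
= 11 * 10 * 9 * 8 * compute_factorial(7)
= 11 * 10 * 9 * 8 * 7 * compute_factorial(6)
= 11 * 10 * 9 * 8 * 7 * 6 * compute_factorial(5)
= 11 * 10 * 9 * 8 * 7 * 6 * 5 * compute_factorial(4)
= 11 * 10 * 9 * 8 * 7 * 6 * 5 * 4 * compute_factorial(3)
= 11 * 10 * 9 * 8 * 7 * 6 * 5 * 4 * 3 * compute_factorial(2)
= 11 * 10 * 9 * 8 * 7 * 6 * 5 * 4 * 3 * 2 * compute_factorial(1)
= 11 * 10 * 9 * 8 * 7 * 6 * 5 * 4 * 3 * 2 * 1
= 39916800


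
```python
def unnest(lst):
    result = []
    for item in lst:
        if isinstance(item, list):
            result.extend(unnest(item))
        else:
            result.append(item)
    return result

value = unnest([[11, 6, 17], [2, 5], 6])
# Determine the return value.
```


unnest([[11, 6, 17], [2, 5], 6])
Processing each element:
  [11, 6, 17] is a list -> unnest recursively -> [11, 6, 17]
  [2, 5] is a list -> unnest recursively -> [2, 5]
  6 is not a list -> append 6
= [11, 6, 17, 2, 5, 6]


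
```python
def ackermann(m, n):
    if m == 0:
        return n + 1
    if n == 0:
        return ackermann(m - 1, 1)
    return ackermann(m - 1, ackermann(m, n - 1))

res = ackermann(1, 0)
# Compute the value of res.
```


ackermann(1, 0)
n == 0: return ackermann(0, 1)
= ackermann(0, 1) = 2
= 2


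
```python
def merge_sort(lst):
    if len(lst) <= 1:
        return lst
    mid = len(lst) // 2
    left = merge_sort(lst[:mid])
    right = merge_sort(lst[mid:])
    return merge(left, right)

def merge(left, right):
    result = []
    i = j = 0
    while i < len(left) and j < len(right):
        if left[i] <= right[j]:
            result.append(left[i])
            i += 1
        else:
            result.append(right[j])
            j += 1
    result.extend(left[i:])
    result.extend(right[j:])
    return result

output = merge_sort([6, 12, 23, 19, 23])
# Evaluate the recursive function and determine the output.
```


merge_sort([6, 12, 23, 19, 23])
Split into [6, 12] and [23, 19, 23]
Left sorted: [6, 12]
Right sorted: [19, 23, 23]
Merge [6, 12] and [19, 23, 23]
= [6, 12, 19, 23, 23]


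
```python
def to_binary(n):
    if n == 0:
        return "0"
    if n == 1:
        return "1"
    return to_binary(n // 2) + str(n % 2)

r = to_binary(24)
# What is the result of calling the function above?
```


to_binary(24)
= to_binary(12) + "0"
= to_binary(6) + "0" + "0"
= to_binary(3) + "0" + "0" + "0"
= to_binary(1) + "1" + "0" + "0" + "0"
= "1" + "1" + "0" + "0" + "0"
= "11000"


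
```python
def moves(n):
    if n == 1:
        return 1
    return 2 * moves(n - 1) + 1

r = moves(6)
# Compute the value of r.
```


moves(6)
= 2 * moves(5) + 1
= 2 * (2 * moves(4) + 1) + 1
= 2 * (2 * (2 * moves(3) + 1) + 1) + 1
= 2 * (2 * (2 * (2 * moves(2) + 1) + 1) + 1) + 1
= 2 * (2 * (2 * (2 * (2 * moves(1) + 1) + 1) + 1) + 1) + 1
Now compute bottom-up:
moves(1) = 1
moves(2) = 2 * 1 + 1 = 3
moves(3) = 2 * 3 + 1 = 7
moves(4) = 2 * 7 + 1 = 15
moves(5) = 2 * 15 + 1 = 31
moves(6) = 2 * 31 + 1 = 63
= 63


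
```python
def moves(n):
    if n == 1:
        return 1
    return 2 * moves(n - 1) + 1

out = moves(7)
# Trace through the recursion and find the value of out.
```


moves(7)
= 2 * moves(6) + 1
= 2 * (2 * moves(5) + 1) + 1
= 2 * (2 * (2 * moves(4) + 1) + 1) + 1
= 2 * (2 * (2 * (2 * moves(3) + 1) + 1) + 1) + 1
= 2 * (2 * (2 * (2 * (2 * moves(2) + 1) + 1) + 1) + 1) + 1
= 2 * (2 * (2 * (2 * (2 * (2 * moves(1) + 1) + 1) + 1) + 1) + 1) + 1
Now compute bottom-up:
moves(1) = 1
moves(2) = 2 * 1 + 1 = 3
moves(3) = 2 * 3 + 1 = 7
moves(4) = 2 * 7 + 1 = 15
moves(5) = 2 * 15 + 1 = 31
moves(6) = 2 * 31 + 1 = 63
moves(7) = 2 * 63 + 1 = 127
= 127


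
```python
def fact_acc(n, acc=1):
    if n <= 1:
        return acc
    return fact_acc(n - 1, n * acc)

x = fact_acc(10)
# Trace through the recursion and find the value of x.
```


fact_acc(10, 1)
= fact_acc(9, 10 * 1) = fact_acc(9, 10)
= fact_acc(8, 9 * 10) = fact_acc(8, 90)
= fact_acc(7, 8 * 90) = fact_acc(7, 720)
= fact_acc(6, 7 * 720) = fact_acc(6, 5040)
= fact_acc(5, 6 * 5040) = fact_acc(5, 30240)
= fact_acc(4, 5 * 30240) = fact_acc(4, 151200)
= fact_acc(3, 4 * 151200) = fact_acc(3, 604800)
= fact_acc(2, 3 * 604800) = fact_acc(2, 1814400)
= fact_acc(1, 2 * 1814400) = fact_acc(1, 3628800)
n <= 1, return acc = 3628800


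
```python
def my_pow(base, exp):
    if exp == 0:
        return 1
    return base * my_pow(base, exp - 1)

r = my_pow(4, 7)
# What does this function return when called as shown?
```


my_pow(4, 7)
= 4 * my_pow(4, 6)
= 4 * 4 * my_pow(4, 5)
= 4 * 4 * 4 * my_pow(4, 4)
= 4 * 4 * 4 * 4 * my_pow(4, 3)
= 4 * 4 * 4 * 4 * 4 * my_pow(4, 2)
= 4 * 4 * 4 * 4 * 4 * 4 * my_pow(4, 1)
= 4 * 4 * 4 * 4 * 4 * 4 * 4 * my_pow(4, 0)
= 4 * 4 * 4 * 4 * 4 * 4 * 4 * 1
= 16384


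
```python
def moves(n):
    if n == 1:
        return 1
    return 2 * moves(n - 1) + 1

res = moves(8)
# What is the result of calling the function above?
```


moves(8)
= 2 * moves(7) + 1
= 2 * (2 * moves(6) + 1) + 1
= 2 * (2 * (2 * moves(5) + 1) + 1) + 1
= 2 * (2 * (2 * (2 * moves(4) + 1) + 1) + 1) + 1
= 2 * (2 * (2 * (2 * (2 * moves(3) + 1) + 1) + 1) + 1) + 1
= 2 * (2 * (2 * (2 * (2 * (2 * moves(2) + 1) + 1) + 1) + 1) + 1) + 1
= 2 * (2 * (2 * (2 * (2 * (2 * (2 * moves(1) + 1) + 1) + 1) + 1) + 1) + 1) + 1
Now compute bottom-up:
moves(1) = 1
moves(2) = 2 * 1 + 1 = 3
moves(3) = 2 * 3 + 1 = 7
moves(4) = 2 * 7 + 1 = 15
moves(5) = 2 * 15 + 1 = 31
moves(6) = 2 * 31 + 1 = 63
moves(7) = 2 * 63 + 1 = 127
moves(8) = 2 * 127 + 1 = 255
= 255


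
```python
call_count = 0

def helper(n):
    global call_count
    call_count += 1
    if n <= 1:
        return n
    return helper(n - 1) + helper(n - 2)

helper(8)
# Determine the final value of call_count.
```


helper(8) calls helper(7) and helper(6); each non-base call branches into two more.
Let C(k) = total number of calls made by helper(k), including the call to helper(k) itself.
Base cases: C(0) = 1, C(1) = 1
Recurrence: C(k) = 1 + C(k-1) + C(k-2)
  C(2) = 1 + C(1) + C(0) = 1 + 1 + 1 = 3
  C(3) = 1 + C(2) + C(1) = 1 + 3 + 1 = 5
  C(4) = 1 + C(3) + C(2) = 1 + 5 + 3 = 9
  C(5) = 1 + C(4) + C(3) = 1 + 9 + 5 = 15
  C(6) = 1 + C(5) + C(4) = 1 + 15 + 9 = 25
  C(7) = 1 + C(6) + C(5) = 1 + 25 + 15 = 41
  C(8) = 1 + C(7) + C(6) = 1 + 41 + 25 = 67
Total calls = C(8) = 67


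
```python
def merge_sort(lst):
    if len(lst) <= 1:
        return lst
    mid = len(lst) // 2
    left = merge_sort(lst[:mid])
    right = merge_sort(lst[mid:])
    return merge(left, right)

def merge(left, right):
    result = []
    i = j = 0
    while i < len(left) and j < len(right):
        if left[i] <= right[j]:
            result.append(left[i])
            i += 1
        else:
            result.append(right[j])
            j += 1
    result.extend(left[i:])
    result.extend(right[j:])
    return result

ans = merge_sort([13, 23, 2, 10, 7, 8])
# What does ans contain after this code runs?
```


merge_sort([13, 23, 2, 10, 7, 8])
Split into [13, 23, 2] and [10, 7, 8]
Left sorted: [2, 13, 23]
Right sorted: [7, 8, 10]
Merge [2, 13, 23] and [7, 8, 10]
= [2, 7, 8, 10, 13, 23]


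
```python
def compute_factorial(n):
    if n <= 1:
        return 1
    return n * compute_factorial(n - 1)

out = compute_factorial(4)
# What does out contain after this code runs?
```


compute_factorial(4)
= 4 * compute_factorial(3)
= 4 * 3 * compute_factorial(2)
= 4 * 3 * 2 * compute_factorial(1)
= 4 * 3 * 2 * 1
= 24


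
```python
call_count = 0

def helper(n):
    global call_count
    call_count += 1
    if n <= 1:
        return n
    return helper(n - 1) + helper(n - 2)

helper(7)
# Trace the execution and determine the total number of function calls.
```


helper(7) calls helper(6) and helper(5); each non-base call branches into two more.
Let C(k) = total number of calls made by helper(k), including the call to helper(k) itself.
Base cases: C(0) = 1, C(1) = 1
Recurrence: C(k) = 1 + C(k-1) + C(k-2)
  C(2) = 1 + C(1) + C(0) = 1 + 1 + 1 = 3
  C(3) = 1 + C(2) + C(1) = 1 + 3 + 1 = 5
  C(4) = 1 + C(3) + C(2) = 1 + 5 + 3 = 9
  C(5) = 1 + C(4) + C(3) = 1 + 9 + 5 = 15
  C(6) = 1 + C(5) + C(4) = 1 + 15 + 9 = 25
  C(7) = 1 + C(6) + C(5) = 1 + 25 + 15 = 41
Total calls = C(7) = 41


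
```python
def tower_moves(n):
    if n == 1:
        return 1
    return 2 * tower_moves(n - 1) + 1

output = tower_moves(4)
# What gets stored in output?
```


tower_moves(4)
= 2 * tower_moves(3) + 1
= 2 * (2 * tower_moves(2) + 1) + 1
= 2 * (2 * (2 * tower_moves(1) + 1) + 1) + 1
Now compute bottom-up:
tower_moves(1) = 1
tower_moves(2) = 2 * 1 + 1 = 3
tower_moves(3) = 2 * 3 + 1 = 7
tower_moves(4) = 2 * 7 + 1 = 15
= 15


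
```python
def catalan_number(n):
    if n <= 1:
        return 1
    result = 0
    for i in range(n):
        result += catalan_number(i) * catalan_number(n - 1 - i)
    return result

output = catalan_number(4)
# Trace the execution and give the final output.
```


catalan_number(4)
= sum of catalan_number(i) * catalan_number(4-1-i) for i in 0..3
First compute sub-values bottom-up:
  catalan_number(0) = 1, catalan_number(1) = 1
  catalan_number(2) = 1*1 + 1*1 = 2
  catalan_number(3) = 1*2 + 1*1 + 2*1 = 5
Now catalan_number(4):
  catalan_number(0)*catalan_number(3) = 1*5 = 5
  catalan_number(1)*catalan_number(2) = 1*2 = 2
  catalan_number(2)*catalan_number(1) = 2*1 = 2
  catalan_number(3)*catalan_number(0) = 5*1 = 5
= 5 + 2 + 2 + 5
= 14


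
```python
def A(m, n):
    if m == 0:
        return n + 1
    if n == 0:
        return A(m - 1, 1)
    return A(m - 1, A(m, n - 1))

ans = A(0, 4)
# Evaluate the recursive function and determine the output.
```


A(0, 4)
m == 0: return 4 + 1 = 5
= 5


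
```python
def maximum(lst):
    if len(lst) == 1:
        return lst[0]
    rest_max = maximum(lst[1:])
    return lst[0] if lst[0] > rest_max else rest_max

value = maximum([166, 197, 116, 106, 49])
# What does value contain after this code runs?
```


maximum([166, 197, 116, 106, 49])
= compare 166 with maximum([197, 116, 106, 49])
= compare 197 with maximum([116, 106, 49])
= compare 116 with maximum([106, 49])
= compare 106 with maximum([49])
Base: maximum([49]) = 49
compare 106 with 49: max = 106
compare 116 with 106: max = 116
compare 197 with 116: max = 197
compare 166 with 197: max = 197
= 197


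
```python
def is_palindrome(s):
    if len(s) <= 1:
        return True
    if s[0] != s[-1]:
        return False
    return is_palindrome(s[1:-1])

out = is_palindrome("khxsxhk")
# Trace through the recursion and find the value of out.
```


is_palindrome("khxsxhk")
"khxsxhk": s[0]='k' == s[-1]='k' -> is_palindrome("hxsxh")
"hxsxh": s[0]='h' == s[-1]='h' -> is_palindrome("xsx")
"xsx": s[0]='x' == s[-1]='x' -> is_palindrome("s")
"s": len <= 1 -> True
= True


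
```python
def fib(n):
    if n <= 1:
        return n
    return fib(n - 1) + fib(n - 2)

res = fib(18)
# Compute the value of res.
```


fib(18)
= fib(17) + fib(16)
= (fib(16) + fib(15)) + fib(16)
Computing bottom-up: fib(0)=0, fib(1)=1, fib(2)=1, fib(3)=2, fib(4)=3, fib(5)=5, fib(6)=8, fib(7)=13, fib(8)=21, fib(9)=34, fib(10)=55, fib(11)=89, fib(12)=144, fib(13)=233, fib(14)=377, fib(15)=610, fib(16)=987, fib(17)=1597, fib(18)=2584
= 2584


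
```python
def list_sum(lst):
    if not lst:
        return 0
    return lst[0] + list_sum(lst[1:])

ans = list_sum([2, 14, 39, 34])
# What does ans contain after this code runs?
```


list_sum([2, 14, 39, 34])
= 2 + list_sum([14, 39, 34])
= 2 + 14 + list_sum([39, 34])
= 2 + 14 + 39 + list_sum([34])
= 2 + 14 + 39 + 34 + list_sum([])
= 2 + 14 + 39 + 34 + 0
= 89


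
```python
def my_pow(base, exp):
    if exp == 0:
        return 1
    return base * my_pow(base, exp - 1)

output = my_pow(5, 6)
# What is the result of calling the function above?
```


my_pow(5, 6)
= 5 * my_pow(5, 5)
= 5 * 5 * my_pow(5, 4)
= 5 * 5 * 5 * my_pow(5, 3)
= 5 * 5 * 5 * 5 * my_pow(5, 2)
= 5 * 5 * 5 * 5 * 5 * my_pow(5, 1)
= 5 * 5 * 5 * 5 * 5 * 5 * my_pow(5, 0)
= 5 * 5 * 5 * 5 * 5 * 5 * 1
= 15625


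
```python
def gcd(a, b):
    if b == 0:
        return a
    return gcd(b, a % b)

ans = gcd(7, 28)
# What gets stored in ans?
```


gcd(7, 28)
= gcd(28, 7 % 28) = gcd(28, 7)
= gcd(7, 28 % 7) = gcd(7, 0)
b == 0, return a = 7


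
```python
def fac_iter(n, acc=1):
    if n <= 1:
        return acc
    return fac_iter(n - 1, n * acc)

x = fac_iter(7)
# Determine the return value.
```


fac_iter(7, 1)
= fac_iter(6, 7 * 1) = fac_iter(6, 7)
= fac_iter(5, 6 * 7) = fac_iter(5, 42)
= fac_iter(4, 5 * 42) = fac_iter(4, 210)
= fac_iter(3, 4 * 210) = fac_iter(3, 840)
= fac_iter(2, 3 * 840) = fac_iter(2, 2520)
= fac_iter(1, 2 * 2520) = fac_iter(1, 5040)
n <= 1, return acc = 5040


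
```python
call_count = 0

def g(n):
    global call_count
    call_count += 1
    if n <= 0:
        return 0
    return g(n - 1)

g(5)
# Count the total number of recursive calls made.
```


g(5) calls g(4) calls ... calls g(0)
Total calls: 5 + 1 (for base case) = 6


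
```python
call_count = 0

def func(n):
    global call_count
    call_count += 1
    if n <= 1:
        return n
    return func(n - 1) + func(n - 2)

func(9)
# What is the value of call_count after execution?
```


func(9) calls func(8) and func(7); each non-base call branches into two more.
Let C(k) = total number of calls made by func(k), including the call to func(k) itself.
Base cases: C(0) = 1, C(1) = 1
Recurrence: C(k) = 1 + C(k-1) + C(k-2)
  C(2) = 1 + C(1) + C(0) = 1 + 1 + 1 = 3
  C(3) = 1 + C(2) + C(1) = 1 + 3 + 1 = 5
  C(4) = 1 + C(3) + C(2) = 1 + 5 + 3 = 9
  C(5) = 1 + C(4) + C(3) = 1 + 9 + 5 = 15
  C(6) = 1 + C(5) + C(4) = 1 + 15 + 9 = 25
  C(7) = 1 + C(6) + C(5) = 1 + 25 + 15 = 41
  C(8) = 1 + C(7) + C(6) = 1 + 41 + 25 = 67
  C(9) = 1 + C(8) + C(7) = 1 + 67 + 41 = 109
Total calls = C(9) = 109


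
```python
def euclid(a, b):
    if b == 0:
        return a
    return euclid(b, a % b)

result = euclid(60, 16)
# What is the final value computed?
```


euclid(60, 16)
= euclid(16, 60 % 16) = euclid(16, 12)
= euclid(12, 16 % 12) = euclid(12, 4)
= euclid(4, 12 % 4) = euclid(4, 0)
b == 0, return a = 4


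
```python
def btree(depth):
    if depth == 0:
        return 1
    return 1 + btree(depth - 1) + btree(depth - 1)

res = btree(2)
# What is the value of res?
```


btree(2)
= 1 + btree(1) + btree(1)
= 1 + 2 * btree(1)
btree(k) = 2^(k+1) - 1
btree(0) = 1
btree(1) = 3
btree(2) = 7
btree(2) = 2^3 - 1 = 7


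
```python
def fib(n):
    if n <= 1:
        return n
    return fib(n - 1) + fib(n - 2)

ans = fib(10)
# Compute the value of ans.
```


fib(10)
= fib(9) + fib(8)
= (fib(8) + fib(7)) + fib(8)
Computing bottom-up: fib(0)=0, fib(1)=1, fib(2)=1, fib(3)=2, fib(4)=3, fib(5)=5, fib(6)=8, fib(7)=13, fib(8)=21, fib(9)=34, fib(10)=55
= 55


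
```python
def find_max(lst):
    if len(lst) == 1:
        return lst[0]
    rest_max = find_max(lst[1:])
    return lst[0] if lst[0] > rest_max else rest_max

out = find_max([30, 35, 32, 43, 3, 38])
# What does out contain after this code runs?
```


find_max([30, 35, 32, 43, 3, 38])
= compare 30 with find_max([35, 32, 43, 3, 38])
= compare 35 with find_max([32, 43, 3, 38])
= compare 32 with find_max([43, 3, 38])
= compare 43 with find_max([3, 38])
= compare 3 with find_max([38])
Base: find_max([38]) = 38
compare 3 with 38: max = 38
compare 43 with 38: max = 43
compare 32 with 43: max = 43
compare 35 with 43: max = 43
compare 30 with 43: max = 43
= 43


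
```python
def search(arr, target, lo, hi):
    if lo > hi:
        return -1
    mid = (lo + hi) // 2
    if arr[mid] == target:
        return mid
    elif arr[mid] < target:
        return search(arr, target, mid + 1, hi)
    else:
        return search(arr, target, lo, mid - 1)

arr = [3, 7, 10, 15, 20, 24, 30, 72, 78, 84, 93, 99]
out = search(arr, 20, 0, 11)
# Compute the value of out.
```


search(arr, 20, 0, 11)
lo=0, hi=11, mid=5, arr[mid]=24
24 > 20, search left half
lo=0, hi=4, mid=2, arr[mid]=10
10 < 20, search right half
lo=3, hi=4, mid=3, arr[mid]=15
15 < 20, search right half
lo=4, hi=4, mid=4, arr[mid]=20
arr[4] == 20, found at index 4
= 4


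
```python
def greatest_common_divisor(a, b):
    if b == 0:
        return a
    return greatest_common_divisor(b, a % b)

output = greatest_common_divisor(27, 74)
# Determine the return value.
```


greatest_common_divisor(27, 74)
= greatest_common_divisor(74, 27 % 74) = greatest_common_divisor(74, 27)
= greatest_common_divisor(27, 74 % 27) = greatest_common_divisor(27, 20)
= greatest_common_divisor(20, 27 % 20) = greatest_common_divisor(20, 7)
= greatest_common_divisor(7, 20 % 7) = greatest_common_divisor(7, 6)
= greatest_common_divisor(6, 7 % 6) = greatest_common_divisor(6, 1)
= greatest_common_divisor(1, 6 % 1) = greatest_common_divisor(1, 0)
b == 0, return a = 1


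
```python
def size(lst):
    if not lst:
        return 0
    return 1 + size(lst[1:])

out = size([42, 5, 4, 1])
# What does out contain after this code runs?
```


size([42, 5, 4, 1])
= 1 + size([5, 4, 1])
= 1 + 1 + size([4, 1])
= 1 + 1 + 1 + size([1])
= 1 + 1 + 1 + 1 + size([])
= 1 + 1 + 1 + 1 + 0
= 4


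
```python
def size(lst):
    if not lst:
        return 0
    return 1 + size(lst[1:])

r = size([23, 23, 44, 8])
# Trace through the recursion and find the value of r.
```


size([23, 23, 44, 8])
= 1 + size([23, 44, 8])
= 1 + 1 + size([44, 8])
= 1 + 1 + 1 + size([8])
= 1 + 1 + 1 + 1 + size([])
= 1 + 1 + 1 + 1 + 0
= 4


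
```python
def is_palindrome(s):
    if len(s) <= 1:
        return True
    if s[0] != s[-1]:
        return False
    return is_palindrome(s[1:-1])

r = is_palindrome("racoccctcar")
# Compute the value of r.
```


is_palindrome("racoccctcar")
"racoccctcar": s[0]='r' == s[-1]='r' -> is_palindrome("acoccctca")
"acoccctca": s[0]='a' == s[-1]='a' -> is_palindrome("coccctc")
"coccctc": s[0]='c' == s[-1]='c' -> is_palindrome("occct")
"occct": s[0]='o' != s[-1]='t' -> False
= False


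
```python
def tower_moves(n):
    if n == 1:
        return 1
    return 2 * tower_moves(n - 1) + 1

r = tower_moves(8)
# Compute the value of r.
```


tower_moves(8)
= 2 * tower_moves(7) + 1
= 2 * (2 * tower_moves(6) + 1) + 1
= 2 * (2 * (2 * tower_moves(5) + 1) + 1) + 1
= 2 * (2 * (2 * (2 * tower_moves(4) + 1) + 1) + 1) + 1
= 2 * (2 * (2 * (2 * (2 * tower_moves(3) + 1) + 1) + 1) + 1) + 1
= 2 * (2 * (2 * (2 * (2 * (2 * tower_moves(2) + 1) + 1) + 1) + 1) + 1) + 1
= 2 * (2 * (2 * (2 * (2 * (2 * (2 * tower_moves(1) + 1) + 1) + 1) + 1) + 1) + 1) + 1
Now compute bottom-up:
tower_moves(1) = 1
tower_moves(2) = 2 * 1 + 1 = 3
tower_moves(3) = 2 * 3 + 1 = 7
tower_moves(4) = 2 * 7 + 1 = 15
tower_moves(5) = 2 * 15 + 1 = 31
tower_moves(6) = 2 * 31 + 1 = 63
tower_moves(7) = 2 * 63 + 1 = 127
tower_moves(8) = 2 * 127 + 1 = 255
= 255


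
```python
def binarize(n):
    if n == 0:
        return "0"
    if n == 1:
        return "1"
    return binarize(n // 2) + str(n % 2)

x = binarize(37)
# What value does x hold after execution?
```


binarize(37)
= binarize(18) + "1"
= binarize(9) + "0" + "1"
= binarize(4) + "1" + "0" + "1"
= binarize(2) + "0" + "1" + "0" + "1"
= binarize(1) + "0" + "0" + "1" + "0" + "1"
= "1" + "0" + "0" + "1" + "0" + "1"
= "100101"


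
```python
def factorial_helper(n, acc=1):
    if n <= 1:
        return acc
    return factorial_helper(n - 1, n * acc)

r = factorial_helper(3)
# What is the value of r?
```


factorial_helper(3, 1)
= factorial_helper(2, 3 * 1) = factorial_helper(2, 3)
= factorial_helper(1, 2 * 3) = factorial_helper(1, 6)
n <= 1, return acc = 6


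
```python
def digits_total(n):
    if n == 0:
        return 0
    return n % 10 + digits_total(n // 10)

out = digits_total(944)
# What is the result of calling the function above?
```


digits_total(944)
= 4 + digits_total(94)
= 4 + 4 + digits_total(9)
= 4 + 4 + 9 + digits_total(0)
= 4 + 4 + 9 + 0
= 17


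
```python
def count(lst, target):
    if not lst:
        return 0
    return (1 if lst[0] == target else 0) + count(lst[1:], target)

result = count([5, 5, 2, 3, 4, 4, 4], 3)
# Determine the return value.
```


count([5, 5, 2, 3, 4, 4, 4], 3)
lst[0]=5 != 3: 0 + count([5, 2, 3, 4, 4, 4], 3)
lst[0]=5 != 3: 0 + count([2, 3, 4, 4, 4], 3)
lst[0]=2 != 3: 0 + count([3, 4, 4, 4], 3)
lst[0]=3 == 3: 1 + count([4, 4, 4], 3)
lst[0]=4 != 3: 0 + count([4, 4], 3)
lst[0]=4 != 3: 0 + count([4], 3)
lst[0]=4 != 3: 0 + count([], 3)
= 1


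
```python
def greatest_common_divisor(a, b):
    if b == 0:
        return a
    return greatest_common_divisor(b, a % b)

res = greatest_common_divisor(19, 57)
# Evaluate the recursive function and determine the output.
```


greatest_common_divisor(19, 57)
= greatest_common_divisor(57, 19 % 57) = greatest_common_divisor(57, 19)
= greatest_common_divisor(19, 57 % 19) = greatest_common_divisor(19, 0)
b == 0, return a = 19


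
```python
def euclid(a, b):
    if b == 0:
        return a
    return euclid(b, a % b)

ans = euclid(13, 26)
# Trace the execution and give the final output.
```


euclid(13, 26)
= euclid(26, 13 % 26) = euclid(26, 13)
= euclid(13, 26 % 13) = euclid(13, 0)
b == 0, return a = 13


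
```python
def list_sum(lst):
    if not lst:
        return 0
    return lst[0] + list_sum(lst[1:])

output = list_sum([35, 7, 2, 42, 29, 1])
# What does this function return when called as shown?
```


list_sum([35, 7, 2, 42, 29, 1])
= 35 + list_sum([7, 2, 42, 29, 1])
= 35 + 7 + list_sum([2, 42, 29, 1])
= 35 + 7 + 2 + list_sum([42, 29, 1])
= 35 + 7 + 2 + 42 + list_sum([29, 1])
= 35 + 7 + 2 + 42 + 29 + list_sum([1])
= 35 + 7 + 2 + 42 + 29 + 1 + list_sum([])
= 35 + 7 + 2 + 42 + 29 + 1 + 0
= 116


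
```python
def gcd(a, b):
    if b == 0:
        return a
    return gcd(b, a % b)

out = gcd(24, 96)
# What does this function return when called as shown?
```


gcd(24, 96)
= gcd(96, 24 % 96) = gcd(96, 24)
= gcd(24, 96 % 24) = gcd(24, 0)
b == 0, return a = 24


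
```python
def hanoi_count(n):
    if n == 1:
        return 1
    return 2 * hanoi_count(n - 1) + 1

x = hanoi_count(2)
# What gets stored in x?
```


hanoi_count(2)
= 2 * hanoi_count(1) + 1
Now compute bottom-up:
hanoi_count(1) = 1
hanoi_count(2) = 2 * 1 + 1 = 3
= 3


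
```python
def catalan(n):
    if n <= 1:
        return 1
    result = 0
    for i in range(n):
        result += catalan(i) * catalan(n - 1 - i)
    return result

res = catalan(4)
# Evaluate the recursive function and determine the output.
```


catalan(4)
= sum of catalan(i) * catalan(4-1-i) for i in 0..3
First compute sub-values bottom-up:
  catalan(0) = 1, catalan(1) = 1
  catalan(2) = 1*1 + 1*1 = 2
  catalan(3) = 1*2 + 1*1 + 2*1 = 5
Now catalan(4):
  catalan(0)*catalan(3) = 1*5 = 5
  catalan(1)*catalan(2) = 1*2 = 2
  catalan(2)*catalan(1) = 2*1 = 2
  catalan(3)*catalan(0) = 5*1 = 5
= 5 + 2 + 2 + 5
= 14


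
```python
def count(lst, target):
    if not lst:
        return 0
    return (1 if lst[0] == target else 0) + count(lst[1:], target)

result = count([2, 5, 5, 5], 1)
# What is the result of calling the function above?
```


count([2, 5, 5, 5], 1)
lst[0]=2 != 1: 0 + count([5, 5, 5], 1)
lst[0]=5 != 1: 0 + count([5, 5], 1)
lst[0]=5 != 1: 0 + count([5], 1)
lst[0]=5 != 1: 0 + count([], 1)
= 0
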